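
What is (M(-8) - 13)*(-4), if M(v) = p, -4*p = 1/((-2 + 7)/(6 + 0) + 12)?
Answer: 4010/77 ≈ 52.078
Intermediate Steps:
p = -3/154 (p = -1/(4*((-2 + 7)/(6 + 0) + 12)) = -1/(4*(5/6 + 12)) = -1/(4*(5*(⅙) + 12)) = -1/(4*(⅚ + 12)) = -1/(4*77/6) = -¼*6/77 = -3/154 ≈ -0.019481)
M(v) = -3/154
(M(-8) - 13)*(-4) = (-3/154 - 13)*(-4) = -2005/154*(-4) = 4010/77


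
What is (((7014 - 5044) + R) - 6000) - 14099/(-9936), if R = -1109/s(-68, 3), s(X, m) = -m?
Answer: -1580651/432 ≈ -3658.9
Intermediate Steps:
R = 1109/3 (R = -1109/((-1*3)) = -1109/(-3) = -1109*(-⅓) = 1109/3 ≈ 369.67)
(((7014 - 5044) + R) - 6000) - 14099/(-9936) = (((7014 - 5044) + 1109/3) - 6000) - 14099/(-9936) = ((1970 + 1109/3) - 6000) - 14099*(-1/9936) = (7019/3 - 6000) + 613/432 = -10981/3 + 613/432 = -1580651/432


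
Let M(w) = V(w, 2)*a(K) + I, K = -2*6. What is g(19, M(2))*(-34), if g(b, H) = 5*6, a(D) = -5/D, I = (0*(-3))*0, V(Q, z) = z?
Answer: -1020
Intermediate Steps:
K = -12
I = 0 (I = 0*0 = 0)
M(w) = ⅚ (M(w) = 2*(-5/(-12)) + 0 = 2*(-5*(-1/12)) + 0 = 2*(5/12) + 0 = ⅚ + 0 = ⅚)
g(b, H) = 30
g(19, M(2))*(-34) = 30*(-34) = -1020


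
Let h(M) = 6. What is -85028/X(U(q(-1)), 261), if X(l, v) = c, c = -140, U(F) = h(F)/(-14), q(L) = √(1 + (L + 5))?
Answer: 21257/35 ≈ 607.34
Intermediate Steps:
q(L) = √(6 + L) (q(L) = √(1 + (5 + L)) = √(6 + L))
U(F) = -3/7 (U(F) = 6/(-14) = 6*(-1/14) = -3/7)
X(l, v) = -140
-85028/X(U(q(-1)), 261) = -85028/(-140) = -85028*(-1/140) = 21257/35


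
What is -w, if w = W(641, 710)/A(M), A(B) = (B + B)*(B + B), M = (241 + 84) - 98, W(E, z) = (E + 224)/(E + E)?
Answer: -865/264240712 ≈ -3.2735e-6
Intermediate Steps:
W(E, z) = (224 + E)/(2*E) (W(E, z) = (224 + E)/((2*E)) = (224 + E)*(1/(2*E)) = (224 + E)/(2*E))
M = 227 (M = 325 - 98 = 227)
A(B) = 4*B² (A(B) = (2*B)*(2*B) = 4*B²)
w = 865/264240712 (w = ((½)*(224 + 641)/641)/((4*227²)) = ((½)*(1/641)*865)/((4*51529)) = (865/1282)/206116 = (865/1282)*(1/206116) = 865/264240712 ≈ 3.2735e-6)
-w = -1*865/264240712 = -865/264240712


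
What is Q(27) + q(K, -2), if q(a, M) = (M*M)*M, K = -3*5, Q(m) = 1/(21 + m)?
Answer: -383/48 ≈ -7.9792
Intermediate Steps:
K = -15
q(a, M) = M³ (q(a, M) = M²*M = M³)
Q(27) + q(K, -2) = 1/(21 + 27) + (-2)³ = 1/48 - 8 = -383/48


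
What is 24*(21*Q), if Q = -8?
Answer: -4032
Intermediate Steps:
24*(21*Q) = 24*(21*(-8)) = 24*(-168) = -4032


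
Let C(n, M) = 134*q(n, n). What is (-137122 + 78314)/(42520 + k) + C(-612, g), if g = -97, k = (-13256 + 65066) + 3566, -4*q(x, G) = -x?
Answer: -250890325/12237 ≈ -20503.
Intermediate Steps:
q(x, G) = x/4 (q(x, G) = -(-1)*x/4 = x/4)
k = 55376 (k = 51810 + 3566 = 55376)
C(n, M) = 67*n/2 (C(n, M) = 134*(n/4) = 67*n/2)
(-137122 + 78314)/(42520 + k) + C(-612, g) = (-137122 + 78314)/(42520 + 55376) + (67/2)*(-612) = -58808/97896 - 20502 = -58808*1/97896 - 20502 = -7351/12237 - 20502 = -250890325/12237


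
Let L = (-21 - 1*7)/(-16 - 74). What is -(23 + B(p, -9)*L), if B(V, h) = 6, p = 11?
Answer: -373/15 ≈ -24.867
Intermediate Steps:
L = 14/45 (L = (-21 - 7)/(-90) = -28*(-1/90) = 14/45 ≈ 0.31111)
-(23 + B(p, -9)*L) = -(23 + 6*(14/45)) = -(23 + 28/15) = -1*373/15 = -373/15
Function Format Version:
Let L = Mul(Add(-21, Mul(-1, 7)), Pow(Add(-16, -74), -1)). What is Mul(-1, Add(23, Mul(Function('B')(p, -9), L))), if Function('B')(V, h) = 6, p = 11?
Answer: Rational(-373, 15) ≈ -24.867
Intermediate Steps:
L = Rational(14, 45) (L = Mul(Add(-21, -7), Pow(-90, -1)) = Mul(-28, Rational(-1, 90)) = Rational(14, 45) ≈ 0.31111)
Mul(-1, Add(23, Mul(Function('B')(p, -9), L))) = Mul(-1, Add(23, Mul(6, Rational(14, 45)))) = Mul(-1, Add(23, Rational(28, 15))) = Mul(-1, Rational(373, 15)) = Rational(-373, 15)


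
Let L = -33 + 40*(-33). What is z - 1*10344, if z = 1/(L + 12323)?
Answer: -113473679/10970 ≈ -10344.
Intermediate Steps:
L = -1353 (L = -33 - 1320 = -1353)
z = 1/10970 (z = 1/(-1353 + 12323) = 1/10970 ≈ 9.1158e-5)
z - 1*10344 = 1/10970 - 1*10344 = 1/10970 - 10344 = -113473679/10970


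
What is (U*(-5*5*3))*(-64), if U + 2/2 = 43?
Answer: 201600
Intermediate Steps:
U = 42 (U = -1 + 43 = 42)
(U*(-5*5*3))*(-64) = (42*(-5*5*3))*(-64) = (42*(-25*3))*(-64) = (42*(-75))*(-64) = -3150*(-64) = 201600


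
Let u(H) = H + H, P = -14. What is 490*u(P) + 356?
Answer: -13364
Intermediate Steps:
u(H) = 2*H
490*u(P) + 356 = 490*(2*(-14)) + 356 = 490*(-28) + 356 = -13720 + 356 = -13364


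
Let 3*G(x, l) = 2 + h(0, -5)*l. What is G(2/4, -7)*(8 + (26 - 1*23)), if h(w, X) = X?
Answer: 407/3 ≈ 135.67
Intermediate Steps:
G(x, l) = 2/3 - 5*l/3 (G(x, l) = (2 - 5*l)/3 = 2/3 - 5*l/3)
G(2/4, -7)*(8 + (26 - 1*23)) = (2/3 - 5/3*(-7))*(8 + (26 - 1*23)) = (2/3 + 35/3)*(8 + (26 - 23)) = 37*(8 + 3)/3 = (37/3)*11 = 407/3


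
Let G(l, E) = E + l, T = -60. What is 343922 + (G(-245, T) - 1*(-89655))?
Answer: 433272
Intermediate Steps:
343922 + (G(-245, T) - 1*(-89655)) = 343922 + ((-60 - 245) - 1*(-89655)) = 343922 + (-305 + 89655) = 343922 + 89350 = 433272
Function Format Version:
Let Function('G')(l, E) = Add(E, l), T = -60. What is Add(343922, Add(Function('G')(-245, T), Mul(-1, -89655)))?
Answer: 433272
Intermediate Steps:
Add(343922, Add(Function('G')(-245, T), Mul(-1, -89655))) = Add(343922, Add(Add(-60, -245), Mul(-1, -89655))) = Add(343922, Add(-305, 89655)) = Add(343922, 89350) = 433272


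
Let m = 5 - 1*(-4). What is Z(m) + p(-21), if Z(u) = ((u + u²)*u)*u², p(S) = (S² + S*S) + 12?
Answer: 66504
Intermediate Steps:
p(S) = 12 + 2*S² (p(S) = (S² + S²) + 12 = 2*S² + 12 = 12 + 2*S²)
m = 9 (m = 5 + 4 = 9)
Z(u) = u³*(u + u²) (Z(u) = (u*(u + u²))*u² = u³*(u + u²))
Z(m) + p(-21) = 9⁴*(1 + 9) + (12 + 2*(-21)²) = 6561*10 + (12 + 2*441) = 65610 + (12 + 882) = 65610 + 894 = 66504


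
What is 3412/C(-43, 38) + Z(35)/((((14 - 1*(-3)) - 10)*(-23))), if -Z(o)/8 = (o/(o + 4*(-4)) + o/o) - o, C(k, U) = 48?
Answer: 2550671/36708 ≈ 69.485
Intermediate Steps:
Z(o) = -8 + 8*o - 8*o/(-16 + o) (Z(o) = -8*((o/(o + 4*(-4)) + o/o) - o) = -8*((o/(o - 16) + 1) - o) = -8*((o/(-16 + o) + 1) - o) = -8*((1 + o/(-16 + o)) - o) = -8*(1 - o + o/(-16 + o)) = -8 + 8*o - 8*o/(-16 + o))
3412/C(-43, 38) + Z(35)/((((14 - 1*(-3)) - 10)*(-23))) = 3412/48 + (8*(16 + 35**2 - 18*35)/(-16 + 35))/((((14 - 1*(-3)) - 10)*(-23))) = 3412*(1/48) + (8*(16 + 1225 - 630)/19)/((((14 + 3) - 10)*(-23))) = 853/12 + (8*(1/19)*611)/(((17 - 10)*(-23))) = 853/12 + 4888/(19*((7*(-23)))) = 853/12 + (4888/19)/(-161) = 853/12 + (4888/19)*(-1/161) = 853/12 - 4888/3059 = 2550671/36708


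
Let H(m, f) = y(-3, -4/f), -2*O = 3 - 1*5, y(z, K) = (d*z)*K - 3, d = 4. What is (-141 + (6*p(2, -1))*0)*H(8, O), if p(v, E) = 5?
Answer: -6345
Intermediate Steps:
y(z, K) = -3 + 4*K*z (y(z, K) = (4*z)*K - 3 = 4*K*z - 3 = -3 + 4*K*z)
O = 1 (O = -(3 - 1*5)/2 = -(3 - 5)/2 = -½*(-2) = 1)
H(m, f) = -3 + 48/f (H(m, f) = -3 + 4*(-4/f)*(-3) = -3 + 48/f)
(-141 + (6*p(2, -1))*0)*H(8, O) = (-141 + (6*5)*0)*(-3 + 48/1) = (-141 + 30*0)*(-3 + 48*1) = (-141 + 0)*(-3 + 48) = -141*45 = -6345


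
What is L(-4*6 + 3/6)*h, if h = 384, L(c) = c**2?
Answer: 212064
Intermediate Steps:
L(-4*6 + 3/6)*h = (-4*6 + 3/6)**2*384 = (-24 + 3*(1/6))**2*384 = (-24 + 1/2)**2*384 = (-47/2)**2*384 = (2209/4)*384 = 212064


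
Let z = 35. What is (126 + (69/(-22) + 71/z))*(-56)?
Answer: -384668/55 ≈ -6994.0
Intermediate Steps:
(126 + (69/(-22) + 71/z))*(-56) = (126 + (69/(-22) + 71/35))*(-56) = (126 + (69*(-1/22) + 71*(1/35)))*(-56) = (126 + (-69/22 + 71/35))*(-56) = (126 - 853/770)*(-56) = (96167/770)*(-56) = -384668/55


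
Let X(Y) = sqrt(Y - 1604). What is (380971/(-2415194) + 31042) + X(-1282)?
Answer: 74972071177/2415194 + I*sqrt(2886) ≈ 31042.0 + 53.721*I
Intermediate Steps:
X(Y) = sqrt(-1604 + Y)
(380971/(-2415194) + 31042) + X(-1282) = (380971/(-2415194) + 31042) + sqrt(-1604 - 1282) = (380971*(-1/2415194) + 31042) + sqrt(-2886) = (-380971/2415194 + 31042) + I*sqrt(2886) = 74972071177/2415194 + I*sqrt(2886)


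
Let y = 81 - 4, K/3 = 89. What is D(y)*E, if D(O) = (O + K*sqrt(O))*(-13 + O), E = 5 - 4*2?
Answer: -14784 - 51264*sqrt(77) ≈ -4.6462e+5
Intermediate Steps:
K = 267 (K = 3*89 = 267)
E = -3 (E = 5 - 8 = -3)
y = 77
D(O) = (-13 + O)*(O + 267*sqrt(O)) (D(O) = (O + 267*sqrt(O))*(-13 + O) = (-13 + O)*(O + 267*sqrt(O)))
D(y)*E = (77**2 - 3471*sqrt(77) - 13*77 + 267*77**(3/2))*(-3) = (5929 - 3471*sqrt(77) - 1001 + 267*(77*sqrt(77)))*(-3) = (5929 - 3471*sqrt(77) - 1001 + 20559*sqrt(77))*(-3) = (4928 + 17088*sqrt(77))*(-3) = -14784 - 51264*sqrt(77)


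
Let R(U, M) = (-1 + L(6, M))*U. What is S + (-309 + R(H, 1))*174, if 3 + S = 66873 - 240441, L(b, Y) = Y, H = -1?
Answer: -227337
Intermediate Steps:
R(U, M) = U*(-1 + M) (R(U, M) = (-1 + M)*U = U*(-1 + M))
S = -173571 (S = -3 + (66873 - 240441) = -3 - 173568 = -173571)
S + (-309 + R(H, 1))*174 = -173571 + (-309 - (-1 + 1))*174 = -173571 + (-309 - 1*0)*174 = -173571 + (-309 + 0)*174 = -173571 - 309*174 = -173571 - 53766 = -227337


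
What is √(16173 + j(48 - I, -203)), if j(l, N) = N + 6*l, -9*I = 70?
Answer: √146742/3 ≈ 127.69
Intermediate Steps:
I = -70/9 (I = -⅑*70 = -70/9 ≈ -7.7778)
√(16173 + j(48 - I, -203)) = √(16173 + (-203 + 6*(48 - 1*(-70/9)))) = √(16173 + (-203 + 6*(48 + 70/9))) = √(16173 + (-203 + 6*(502/9))) = √(16173 + (-203 + 1004/3)) = √(16173 + 395/3) = √(48914/3) = √146742/3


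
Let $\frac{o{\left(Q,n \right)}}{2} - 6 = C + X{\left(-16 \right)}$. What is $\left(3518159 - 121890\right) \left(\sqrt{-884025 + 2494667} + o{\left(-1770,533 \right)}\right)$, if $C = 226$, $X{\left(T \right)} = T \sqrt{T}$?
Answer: $1575868816 - 434722432 i + 3396269 \sqrt{1610642} \approx 5.8861 \cdot 10^{9} - 4.3472 \cdot 10^{8} i$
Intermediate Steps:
$X{\left(T \right)} = T^{\frac{3}{2}}$
$o{\left(Q,n \right)} = 464 - 128 i$ ($o{\left(Q,n \right)} = 12 + 2 \left(226 + \left(-16\right)^{\frac{3}{2}}\right) = 12 + 2 \left(226 - 64 i\right) = 12 + \left(452 - 128 i\right) = 464 - 128 i$)
$\left(3518159 - 121890\right) \left(\sqrt{-884025 + 2494667} + o{\left(-1770,533 \right)}\right) = \left(3518159 - 121890\right) \left(\sqrt{-884025 + 2494667} + \left(464 - 128 i\right)\right) = 3396269 \left(\sqrt{1610642} + \left(464 - 128 i\right)\right) = 3396269 \left(464 + \sqrt{1610642} - 128 i\right) = 1575868816 - 434722432 i + 3396269 \sqrt{1610642}$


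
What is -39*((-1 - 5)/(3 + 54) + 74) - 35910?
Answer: -737046/19 ≈ -38792.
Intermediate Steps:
-39*((-1 - 5)/(3 + 54) + 74) - 35910 = -39*(-6/57 + 74) - 35910 = -39*(-6*1/57 + 74) - 35910 = -39*(-2/19 + 74) - 35910 = -39*1404/19 - 35910 = -54756/19 - 35910 = -737046/19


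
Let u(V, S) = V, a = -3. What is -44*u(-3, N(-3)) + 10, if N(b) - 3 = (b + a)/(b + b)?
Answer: 142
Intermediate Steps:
N(b) = 3 + (-3 + b)/(2*b) (N(b) = 3 + (b - 3)/(b + b) = 3 + (-3 + b)/((2*b)) = 3 + (-3 + b)*(1/(2*b)) = 3 + (-3 + b)/(2*b))
-44*u(-3, N(-3)) + 10 = -44*(-3) + 10 = 132 + 10 = 142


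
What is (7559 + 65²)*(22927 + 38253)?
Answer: 720945120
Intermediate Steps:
(7559 + 65²)*(22927 + 38253) = (7559 + 4225)*61180 = 11784*61180 = 720945120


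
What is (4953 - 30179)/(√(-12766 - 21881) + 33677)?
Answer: -424768001/567087488 + 12613*I*√34647/567087488 ≈ -0.74903 + 0.00414*I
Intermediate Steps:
(4953 - 30179)/(√(-12766 - 21881) + 33677) = -25226/(√(-34647) + 33677) = -25226/(I*√34647 + 33677) = -25226/(33677 + I*√34647)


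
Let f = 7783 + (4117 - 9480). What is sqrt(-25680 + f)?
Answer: 2*I*sqrt(5815) ≈ 152.51*I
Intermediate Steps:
f = 2420 (f = 7783 - 5363 = 2420)
sqrt(-25680 + f) = sqrt(-25680 + 2420) = sqrt(-23260) = 2*I*sqrt(5815)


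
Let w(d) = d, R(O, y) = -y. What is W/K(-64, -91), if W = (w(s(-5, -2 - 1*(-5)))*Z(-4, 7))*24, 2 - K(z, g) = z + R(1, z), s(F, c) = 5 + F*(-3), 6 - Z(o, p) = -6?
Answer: 2880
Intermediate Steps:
Z(o, p) = 12 (Z(o, p) = 6 - 1*(-6) = 6 + 6 = 12)
s(F, c) = 5 - 3*F
K(z, g) = 2 (K(z, g) = 2 - (z - z) = 2 - 1*0 = 2 + 0 = 2)
W = 5760 (W = ((5 - 3*(-5))*12)*24 = ((5 + 15)*12)*24 = (20*12)*24 = 240*24 = 5760)
W/K(-64, -91) = 5760/2 = 5760*(1/2) = 2880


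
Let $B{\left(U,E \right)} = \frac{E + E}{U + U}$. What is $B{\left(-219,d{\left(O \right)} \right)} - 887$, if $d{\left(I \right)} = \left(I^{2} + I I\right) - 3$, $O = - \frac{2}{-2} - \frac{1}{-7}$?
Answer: $- \frac{9518378}{10731} \approx -887.0$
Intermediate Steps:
$O = \frac{8}{7}$ ($O = \left(-2\right) \left(- \frac{1}{2}\right) - - \frac{1}{7} = 1 + \frac{1}{7} = \frac{8}{7} \approx 1.1429$)
$d{\left(I \right)} = -3 + 2 I^{2}$ ($d{\left(I \right)} = \left(I^{2} + I^{2}\right) - 3 = 2 I^{2} - 3 = -3 + 2 I^{2}$)
$B{\left(U,E \right)} = \frac{E}{U}$ ($B{\left(U,E \right)} = \frac{2 E}{2 U} = 2 E \frac{1}{2 U} = \frac{E}{U}$)
$B{\left(-219,d{\left(O \right)} \right)} - 887 = \frac{-3 + 2 \left(\frac{8}{7}\right)^{2}}{-219} - 887 = \left(-3 + 2 \cdot \frac{64}{49}\right) \left(- \frac{1}{219}\right) - 887 = \left(-3 + \frac{128}{49}\right) \left(- \frac{1}{219}\right) - 887 = \left(- \frac{19}{49}\right) \left(- \frac{1}{219}\right) - 887 = \frac{19}{10731} - 887 = - \frac{9518378}{10731}$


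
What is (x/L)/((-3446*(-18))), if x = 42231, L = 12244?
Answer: 14077/253156944 ≈ 5.5606e-5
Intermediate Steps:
(x/L)/((-3446*(-18))) = (42231/12244)/((-3446*(-18))) = (42231*(1/12244))/62028 = (42231/12244)*(1/62028) = 14077/253156944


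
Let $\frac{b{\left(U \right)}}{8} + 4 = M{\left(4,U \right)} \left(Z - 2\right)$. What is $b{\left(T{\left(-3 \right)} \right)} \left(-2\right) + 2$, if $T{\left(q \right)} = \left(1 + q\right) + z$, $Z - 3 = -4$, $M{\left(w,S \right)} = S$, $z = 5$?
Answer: $210$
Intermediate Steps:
$Z = -1$ ($Z = 3 - 4 = -1$)
$T{\left(q \right)} = 6 + q$ ($T{\left(q \right)} = \left(1 + q\right) + 5 = 6 + q$)
$b{\left(U \right)} = -32 - 24 U$ ($b{\left(U \right)} = -32 + 8 U \left(-1 - 2\right) = -32 + 8 U \left(-3\right) = -32 + 8 \left(- 3 U\right) = -32 - 24 U$)
$b{\left(T{\left(-3 \right)} \right)} \left(-2\right) + 2 = \left(-32 - 24 \left(6 - 3\right)\right) \left(-2\right) + 2 = \left(-32 - 72\right) \left(-2\right) + 2 = \left(-104\right) \left(-2\right) + 2 = 208 + 2 = 210$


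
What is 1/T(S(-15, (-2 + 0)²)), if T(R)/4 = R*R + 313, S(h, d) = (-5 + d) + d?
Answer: 1/1288 ≈ 0.00077640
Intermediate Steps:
S(h, d) = -5 + 2*d
T(R) = 1252 + 4*R² (T(R) = 4*(R*R + 313) = 4*(R² + 313) = 4*(313 + R²) = 1252 + 4*R²)
1/T(S(-15, (-2 + 0)²)) = 1/(1252 + 4*(-5 + 2*(-2 + 0)²)²) = 1/(1252 + 4*(-5 + 2*(-2)²)²) = 1/(1252 + 4*(-5 + 2*4)²) = 1/(1252 + 4*(-5 + 8)²) = 1/(1252 + 4*3²) = 1/(1252 + 4*9) = 1/(1252 + 36) = 1/1288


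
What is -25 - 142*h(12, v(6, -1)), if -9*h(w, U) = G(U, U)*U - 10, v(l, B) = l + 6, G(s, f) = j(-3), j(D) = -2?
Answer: -5053/9 ≈ -561.44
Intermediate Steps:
G(s, f) = -2
v(l, B) = 6 + l
h(w, U) = 10/9 + 2*U/9 (h(w, U) = -(-2*U - 10)/9 = -(-10 - 2*U)/9 = 10/9 + 2*U/9)
-25 - 142*h(12, v(6, -1)) = -25 - 142*(10/9 + 2*(6 + 6)/9) = -25 - 142*(10/9 + (2/9)*12) = -25 - 142*(10/9 + 8/3) = -25 - 142*34/9 = -25 - 4828/9 = -5053/9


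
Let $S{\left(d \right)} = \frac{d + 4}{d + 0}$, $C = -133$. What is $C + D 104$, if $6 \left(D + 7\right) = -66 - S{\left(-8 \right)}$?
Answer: $- \frac{6041}{3} \approx -2013.7$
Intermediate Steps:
$S{\left(d \right)} = \frac{4 + d}{d}$
$D = - \frac{217}{12}$ ($D = -7 + \frac{-66 - \frac{4 - 8}{-8}}{6} = -7 + \frac{-66 - \left(- \frac{1}{8}\right) \left(-4\right)}{6} = -7 + \frac{-66 - \frac{1}{2}}{6} = -7 + \frac{1}{6} \left(- \frac{133}{2}\right) = -7 - \frac{133}{12} = - \frac{217}{12} \approx -18.083$)
$C + D 104 = -133 - \frac{5642}{3} = - \frac{6041}{3}$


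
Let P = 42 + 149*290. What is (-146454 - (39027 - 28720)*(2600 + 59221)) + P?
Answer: -637292249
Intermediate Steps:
P = 43252 (P = 42 + 43210 = 43252)
(-146454 - (39027 - 28720)*(2600 + 59221)) + P = (-146454 - (39027 - 28720)*(2600 + 59221)) + 43252 = (-146454 - 10307*61821) + 43252 = (-146454 - 1*637189047) + 43252 = (-146454 - 637189047) + 43252 = -637335501 + 43252 = -637292249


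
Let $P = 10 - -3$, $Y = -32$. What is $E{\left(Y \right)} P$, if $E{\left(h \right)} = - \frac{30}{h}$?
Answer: $\frac{195}{16} \approx 12.188$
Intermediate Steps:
$P = 13$ ($P = 10 + 3 = 13$)
$E{\left(Y \right)} P = - \frac{30}{-32} \cdot 13 = \left(-30\right) \left(- \frac{1}{32}\right) 13 = \frac{15}{16} \cdot 13 = \frac{195}{16}$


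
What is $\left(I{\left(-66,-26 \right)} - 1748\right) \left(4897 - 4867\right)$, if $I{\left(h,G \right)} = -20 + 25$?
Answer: $-52290$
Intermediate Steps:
$I{\left(h,G \right)} = 5$
$\left(I{\left(-66,-26 \right)} - 1748\right) \left(4897 - 4867\right) = \left(5 - 1748\right) \left(4897 - 4867\right) = \left(-1743\right) 30 = -52290$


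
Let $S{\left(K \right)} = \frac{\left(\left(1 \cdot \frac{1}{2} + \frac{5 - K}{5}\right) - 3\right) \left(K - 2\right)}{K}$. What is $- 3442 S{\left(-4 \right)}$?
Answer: $\frac{36141}{10} \approx 3614.1$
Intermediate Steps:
$S{\left(K \right)} = \frac{\left(-2 + K\right) \left(- \frac{3}{2} - \frac{K}{5}\right)}{K}$ ($S{\left(K \right)} = \frac{\left(\left(1 \cdot \frac{1}{2} + \left(5 - K\right) \frac{1}{5}\right) - 3\right) \left(-2 + K\right)}{K} = \frac{\left(\left(\frac{1}{2} - \left(-1 + \frac{K}{5}\right)\right) - 3\right) \left(-2 + K\right)}{K} = \frac{\left(\left(\frac{3}{2} - \frac{K}{5}\right) - 3\right) \left(-2 + K\right)}{K} = \frac{\left(- \frac{3}{2} - \frac{K}{5}\right) \left(-2 + K\right)}{K} = \frac{\left(-2 + K\right) \left(- \frac{3}{2} - \frac{K}{5}\right)}{K}$)
$- 3442 S{\left(-4 \right)} = - 3442 \left(- \frac{11}{10} + \frac{3}{-4} - - \frac{4}{5}\right) = - 3442 \left(- \frac{11}{10} + 3 \left(- \frac{1}{4}\right) + \frac{4}{5}\right) = - 3442 \left(- \frac{11}{10} - \frac{3}{4} + \frac{4}{5}\right) = \left(-3442\right) \left(- \frac{21}{20}\right) = \frac{36141}{10}$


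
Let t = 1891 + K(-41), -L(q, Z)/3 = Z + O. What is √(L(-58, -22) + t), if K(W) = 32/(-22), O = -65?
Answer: 2*√65054/11 ≈ 46.374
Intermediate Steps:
L(q, Z) = 195 - 3*Z (L(q, Z) = -3*(Z - 65) = -3*(-65 + Z) = 195 - 3*Z)
K(W) = -16/11 (K(W) = 32*(-1/22) = -16/11)
t = 20785/11 (t = 1891 - 16/11 = 20785/11 ≈ 1889.5)
√(L(-58, -22) + t) = √((195 - 3*(-22)) + 20785/11) = √((195 + 66) + 20785/11) = √(261 + 20785/11) = √(23656/11) = 2*√65054/11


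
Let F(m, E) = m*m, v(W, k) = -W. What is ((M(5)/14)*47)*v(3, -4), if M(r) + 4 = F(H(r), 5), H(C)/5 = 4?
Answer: -27918/7 ≈ -3988.3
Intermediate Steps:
H(C) = 20 (H(C) = 5*4 = 20)
F(m, E) = m**2
M(r) = 396 (M(r) = -4 + 20**2 = -4 + 400 = 396)
((M(5)/14)*47)*v(3, -4) = ((396/14)*47)*(-1*3) = ((396*(1/14))*47)*(-3) = ((198/7)*47)*(-3) = (9306/7)*(-3) = -27918/7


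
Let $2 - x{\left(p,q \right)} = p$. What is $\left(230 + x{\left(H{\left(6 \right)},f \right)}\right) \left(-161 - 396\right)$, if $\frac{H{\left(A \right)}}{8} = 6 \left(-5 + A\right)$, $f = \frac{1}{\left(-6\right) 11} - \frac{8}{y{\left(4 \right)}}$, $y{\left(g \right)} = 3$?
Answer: $-102488$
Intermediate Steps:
$f = - \frac{59}{22}$ ($f = \frac{1}{\left(-6\right) 11} - \frac{8}{3} = \left(- \frac{1}{6}\right) \frac{1}{11} - \frac{8}{3} = - \frac{1}{66} - \frac{8}{3} = - \frac{59}{22} \approx -2.6818$)
$H{\left(A \right)} = -240 + 48 A$ ($H{\left(A \right)} = 8 \cdot 6 \left(-5 + A\right) = 8 \left(-30 + 6 A\right) = -240 + 48 A$)
$x{\left(p,q \right)} = 2 - p$
$\left(230 + x{\left(H{\left(6 \right)},f \right)}\right) \left(-161 - 396\right) = \left(230 + \left(2 - \left(-240 + 48 \cdot 6\right)\right)\right) \left(-161 - 396\right) = \left(230 + \left(2 - \left(-240 + 288\right)\right)\right) \left(-557\right) = \left(230 + \left(2 - 48\right)\right) \left(-557\right) = \left(230 - 46\right) \left(-557\right) = 184 \left(-557\right) = -102488$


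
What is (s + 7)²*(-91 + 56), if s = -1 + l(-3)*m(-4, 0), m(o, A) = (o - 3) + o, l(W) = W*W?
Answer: -302715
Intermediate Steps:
l(W) = W²
m(o, A) = -3 + 2*o (m(o, A) = (-3 + o) + o = -3 + 2*o)
s = -100 (s = -1 + (-3)²*(-3 + 2*(-4)) = -1 + 9*(-3 - 8) = -1 + 9*(-11) = -1 - 99 = -100)
(s + 7)²*(-91 + 56) = (-100 + 7)²*(-91 + 56) = (-93)²*(-35) = 8649*(-35) = -302715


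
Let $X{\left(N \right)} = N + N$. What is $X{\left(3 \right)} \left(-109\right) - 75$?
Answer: $-729$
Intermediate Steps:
$X{\left(N \right)} = 2 N$
$X{\left(3 \right)} \left(-109\right) - 75 = 2 \cdot 3 \left(-109\right) - 75 = 6 \left(-109\right) - 75 = -654 - 75 = -729$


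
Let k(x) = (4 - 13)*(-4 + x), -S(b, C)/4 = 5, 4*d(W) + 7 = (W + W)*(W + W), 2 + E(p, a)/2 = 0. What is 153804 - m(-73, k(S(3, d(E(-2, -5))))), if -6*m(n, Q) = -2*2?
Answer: 461410/3 ≈ 1.5380e+5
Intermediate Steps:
E(p, a) = -4 (E(p, a) = -4 + 2*0 = -4 + 0 = -4)
d(W) = -7/4 + W**2 (d(W) = -7/4 + ((W + W)*(W + W))/4 = -7/4 + ((2*W)*(2*W))/4 = -7/4 + (4*W**2)/4 = -7/4 + W**2)
S(b, C) = -20 (S(b, C) = -4*5 = -20)
k(x) = 36 - 9*x (k(x) = -9*(-4 + x) = 36 - 9*x)
m(n, Q) = 2/3 (m(n, Q) = -(-1)*2/3 = -1/6*(-4) = 2/3)
153804 - m(-73, k(S(3, d(E(-2, -5))))) = 153804 - 1*2/3 = 153804 - 2/3 = 461410/3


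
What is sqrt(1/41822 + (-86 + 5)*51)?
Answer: I*sqrt(7225448132782)/41822 ≈ 64.273*I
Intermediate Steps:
sqrt(1/41822 + (-86 + 5)*51) = sqrt(1/41822 - 81*51) = sqrt(1/41822 - 4131) = sqrt(-172766681/41822) = I*sqrt(7225448132782)/41822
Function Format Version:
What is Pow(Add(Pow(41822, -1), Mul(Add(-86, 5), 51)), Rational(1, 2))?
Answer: Mul(Rational(1, 41822), I, Pow(7225448132782, Rational(1, 2))) ≈ Mul(64.273, I)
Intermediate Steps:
Pow(Add(Pow(41822, -1), Mul(Add(-86, 5), 51)), Rational(1, 2)) = Pow(Add(Rational(1, 41822), Mul(-81, 51)), Rational(1, 2)) = Pow(Add(Rational(1, 41822), -4131), Rational(1, 2)) = Pow(Rational(-172766681, 41822), Rational(1, 2)) = Mul(Rational(1, 41822), I, Pow(7225448132782, Rational(1, 2)))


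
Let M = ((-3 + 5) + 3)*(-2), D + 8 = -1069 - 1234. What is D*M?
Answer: 23110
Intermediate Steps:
D = -2311 (D = -8 + (-1069 - 1234) = -8 - 2303 = -2311)
M = -10 (M = (2 + 3)*(-2) = 5*(-2) = -10)
D*M = -2311*(-10) = 23110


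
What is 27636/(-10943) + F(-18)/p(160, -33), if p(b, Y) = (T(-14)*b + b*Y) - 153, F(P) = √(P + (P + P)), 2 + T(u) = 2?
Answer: -27636/10943 - I*√6/1811 ≈ -2.5255 - 0.0013526*I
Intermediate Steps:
T(u) = 0 (T(u) = -2 + 2 = 0)
F(P) = √3*√P (F(P) = √(P + 2*P) = √(3*P) = √3*√P)
p(b, Y) = -153 + Y*b (p(b, Y) = (0*b + b*Y) - 153 = (0 + Y*b) - 153 = Y*b - 153 = -153 + Y*b)
27636/(-10943) + F(-18)/p(160, -33) = 27636/(-10943) + (√3*√(-18))/(-153 - 33*160) = 27636*(-1/10943) + (√3*(3*I*√2))/(-153 - 5280) = -27636/10943 + (3*I*√6)/(-5433) = -27636/10943 + (3*I*√6)*(-1/5433) = -27636/10943 - I*√6/1811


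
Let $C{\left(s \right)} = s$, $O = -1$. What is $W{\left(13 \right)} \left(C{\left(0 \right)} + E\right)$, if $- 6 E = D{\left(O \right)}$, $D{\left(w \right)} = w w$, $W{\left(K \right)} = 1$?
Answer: $- \frac{1}{6} \approx -0.16667$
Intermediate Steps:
$D{\left(w \right)} = w^{2}$
$E = - \frac{1}{6}$ ($E = - \frac{\left(-1\right)^{2}}{6} = \left(- \frac{1}{6}\right) 1 = - \frac{1}{6} \approx -0.16667$)
$W{\left(13 \right)} \left(C{\left(0 \right)} + E\right) = 1 \left(0 - \frac{1}{6}\right) = 1 \left(- \frac{1}{6}\right) = - \frac{1}{6}$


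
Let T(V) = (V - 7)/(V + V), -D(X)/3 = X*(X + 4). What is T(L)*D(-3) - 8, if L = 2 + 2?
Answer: -91/8 ≈ -11.375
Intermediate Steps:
L = 4
D(X) = -3*X*(4 + X) (D(X) = -3*X*(X + 4) = -3*X*(4 + X))
T(V) = (-7 + V)/(2*V) (T(V) = (-7 + V)/((2*V)) = (-7 + V)*(1/(2*V)) = (-7 + V)/(2*V))
T(L)*D(-3) - 8 = ((½)*(-7 + 4)/4)*(-3*(-3)*(4 - 3)) - 8 = ((½)*(¼)*(-3))*(-3*(-3)*1) - 8 = -3/8*9 - 8 = -27/8 - 8 = -91/8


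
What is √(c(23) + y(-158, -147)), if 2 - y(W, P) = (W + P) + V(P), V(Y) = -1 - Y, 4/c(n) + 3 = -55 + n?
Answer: √197085/35 ≈ 12.684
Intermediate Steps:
c(n) = 4/(-58 + n) (c(n) = 4/(-3 + (-55 + n)) = 4/(-58 + n))
y(W, P) = 3 - W (y(W, P) = 2 - ((W + P) + (-1 - P)) = 2 - ((P + W) + (-1 - P)) = 2 - (-1 + W) = 2 + (1 - W) = 3 - W)
√(c(23) + y(-158, -147)) = √(4/(-58 + 23) + (3 - 1*(-158))) = √(4/(-35) + (3 + 158)) = √(4*(-1/35) + 161) = √(-4/35 + 161) = √(5631/35) = √197085/35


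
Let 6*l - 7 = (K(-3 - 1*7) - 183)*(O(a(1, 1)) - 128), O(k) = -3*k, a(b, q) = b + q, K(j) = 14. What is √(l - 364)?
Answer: √13646/2 ≈ 58.408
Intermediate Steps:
l = 7551/2 (l = 7/6 + ((14 - 183)*(-3*(1 + 1) - 128))/6 = 7/6 + (-169*(-3*2 - 128))/6 = 7/6 + (-169*(-6 - 128))/6 = 7/6 + (-169*(-134))/6 = 7/6 + (⅙)*22646 = 7/6 + 11323/3 = 7551/2 ≈ 3775.5)
√(l - 364) = √(7551/2 - 364) = √(6823/2) = √13646/2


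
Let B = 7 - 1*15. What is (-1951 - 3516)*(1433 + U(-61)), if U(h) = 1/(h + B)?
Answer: -540555092/69 ≈ -7.8341e+6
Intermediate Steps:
B = -8 (B = 7 - 15 = -8)
U(h) = 1/(-8 + h) (U(h) = 1/(h - 8) = 1/(-8 + h))
(-1951 - 3516)*(1433 + U(-61)) = (-1951 - 3516)*(1433 + 1/(-8 - 61)) = -5467*(1433 + 1/(-69)) = -5467*(1433 - 1/69) = -5467*98876/69 = -540555092/69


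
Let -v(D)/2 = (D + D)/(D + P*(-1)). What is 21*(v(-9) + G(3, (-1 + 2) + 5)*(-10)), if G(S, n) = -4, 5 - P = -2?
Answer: 3171/4 ≈ 792.75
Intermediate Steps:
P = 7 (P = 5 - 1*(-2) = 5 + 2 = 7)
v(D) = -4*D/(-7 + D) (v(D) = -2*(D + D)/(D + 7*(-1)) = -2*2*D/(D - 7) = -2*2*D/(-7 + D) = -4*D/(-7 + D))
21*(v(-9) + G(3, (-1 + 2) + 5)*(-10)) = 21*(-4*(-9)/(-7 - 9) - 4*(-10)) = 21*(-4*(-9)/(-16) + 40) = 21*(-4*(-9)*(-1/16) + 40) = 21*(-9/4 + 40) = 21*(151/4) = 3171/4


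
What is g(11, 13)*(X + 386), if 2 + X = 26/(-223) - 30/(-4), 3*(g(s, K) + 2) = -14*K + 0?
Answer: -16408358/669 ≈ -24527.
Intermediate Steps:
g(s, K) = -2 - 14*K/3 (g(s, K) = -2 + (-14*K + 0)/3 = -2 + (-14*K)/3 = -2 - 14*K/3)
X = 2401/446 (X = -2 + (26/(-223) - 30/(-4)) = -2 + (26*(-1/223) - 30*(-1/4)) = -2 + (-26/223 + 15/2) = -2 + 3293/446 = 2401/446 ≈ 5.3834)
g(11, 13)*(X + 386) = (-2 - 14/3*13)*(2401/446 + 386) = (-2 - 182/3)*(174557/446) = -188/3*174557/446 = -16408358/669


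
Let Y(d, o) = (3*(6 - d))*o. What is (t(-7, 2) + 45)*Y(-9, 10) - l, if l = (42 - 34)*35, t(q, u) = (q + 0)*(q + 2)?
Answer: 35720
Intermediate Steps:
t(q, u) = q*(2 + q)
Y(d, o) = o*(18 - 3*d) (Y(d, o) = (18 - 3*d)*o = o*(18 - 3*d))
l = 280 (l = 8*35 = 280)
(t(-7, 2) + 45)*Y(-9, 10) - l = (-7*(2 - 7) + 45)*(3*10*(6 - 1*(-9))) - 1*280 = (-7*(-5) + 45)*(3*10*(6 + 9)) - 280 = (35 + 45)*(3*10*15) - 280 = 80*450 - 280 = 36000 - 280 = 35720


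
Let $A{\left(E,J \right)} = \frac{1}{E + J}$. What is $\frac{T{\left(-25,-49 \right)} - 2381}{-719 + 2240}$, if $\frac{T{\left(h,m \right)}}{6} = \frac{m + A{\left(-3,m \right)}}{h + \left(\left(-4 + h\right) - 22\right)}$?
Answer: $- \frac{4697209}{3005496} \approx -1.5629$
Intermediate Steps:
$T{\left(h,m \right)} = \frac{6 \left(m + \frac{1}{-3 + m}\right)}{-26 + 2 h}$ ($T{\left(h,m \right)} = 6 \frac{m + \frac{1}{-3 + m}}{h + \left(\left(-4 + h\right) - 22\right)} = 6 \frac{m + \frac{1}{-3 + m}}{h + \left(-26 + h\right)} = 6 \frac{m + \frac{1}{-3 + m}}{-26 + 2 h} = \frac{6 \left(m + \frac{1}{-3 + m}\right)}{-26 + 2 h}$)
$\frac{T{\left(-25,-49 \right)} - 2381}{-719 + 2240} = \frac{\frac{3 \left(1 - 49 \left(-3 - 49\right)\right)}{\left(-13 - 25\right) \left(-3 - 49\right)} - 2381}{-719 + 2240} = \frac{\frac{3 \left(1 - -2548\right)}{\left(-38\right) \left(-52\right)} - 2381}{1521} = \left(3 \left(- \frac{1}{38}\right) \left(- \frac{1}{52}\right) \left(1 + 2548\right) - 2381\right) \frac{1}{1521} = \left(3 \left(- \frac{1}{38}\right) \left(- \frac{1}{52}\right) 2549 - 2381\right) \frac{1}{1521} = \left(\frac{7647}{1976} - 2381\right) \frac{1}{1521} = \left(- \frac{4697209}{1976}\right) \frac{1}{1521} = - \frac{4697209}{3005496}$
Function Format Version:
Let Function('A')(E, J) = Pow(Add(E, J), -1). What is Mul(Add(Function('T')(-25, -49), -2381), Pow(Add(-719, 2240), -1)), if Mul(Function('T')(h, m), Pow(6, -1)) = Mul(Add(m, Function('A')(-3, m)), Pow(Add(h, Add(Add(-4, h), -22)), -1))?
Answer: Rational(-4697209, 3005496) ≈ -1.5629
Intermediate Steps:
Function('T')(h, m) = Mul(6, Pow(Add(-26, Mul(2, h)), -1), Add(m, Pow(Add(-3, m), -1))) (Function('T')(h, m) = Mul(6, Mul(Add(m, Pow(Add(-3, m), -1)), Pow(Add(h, Add(Add(-4, h), -22)), -1))) = Mul(6, Mul(Add(m, Pow(Add(-3, m), -1)), Pow(Add(h, Add(-26, h)), -1))) = Mul(6, Mul(Add(m, Pow(Add(-3, m), -1)), Pow(Add(-26, Mul(2, h)), -1))) = Mul(6, Mul(Pow(Add(-26, Mul(2, h)), -1), Add(m, Pow(Add(-3, m), -1)))) = Mul(6, Pow(Add(-26, Mul(2, h)), -1), Add(m, Pow(Add(-3, m), -1))))
Mul(Add(Function('T')(-25, -49), -2381), Pow(Add(-719, 2240), -1)) = Mul(Add(Mul(3, Pow(Add(-13, -25), -1), Pow(Add(-3, -49), -1), Add(1, Mul(-49, Add(-3, -49)))), -2381), Pow(Add(-719, 2240), -1)) = Mul(Add(Mul(3, Pow(-38, -1), Pow(-52, -1), Add(1, Mul(-49, -52))), -2381), Pow(1521, -1)) = Mul(Add(Mul(3, Rational(-1, 38), Rational(-1, 52), Add(1, 2548)), -2381), Rational(1, 1521)) = Mul(Add(Mul(3, Rational(-1, 38), Rational(-1, 52), 2549), -2381), Rational(1, 1521)) = Mul(Add(Rational(7647, 1976), -2381), Rational(1, 1521)) = Mul(Rational(-4697209, 1976), Rational(1, 1521)) = Rational(-4697209, 3005496)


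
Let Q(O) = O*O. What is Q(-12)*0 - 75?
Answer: -75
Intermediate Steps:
Q(O) = O²
Q(-12)*0 - 75 = (-12)²*0 - 75 = 144*0 - 75 = 0 - 75 = -75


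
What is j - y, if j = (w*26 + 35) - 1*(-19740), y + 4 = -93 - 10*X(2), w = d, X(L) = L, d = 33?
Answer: 20750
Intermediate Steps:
w = 33
y = -117 (y = -4 + (-93 - 10*2) = -4 + (-93 - 20) = -4 - 113 = -117)
j = 20633 (j = (33*26 + 35) - 1*(-19740) = (858 + 35) + 19740 = 893 + 19740 = 20633)
j - y = 20633 - 1*(-117) = 20633 + 117 = 20750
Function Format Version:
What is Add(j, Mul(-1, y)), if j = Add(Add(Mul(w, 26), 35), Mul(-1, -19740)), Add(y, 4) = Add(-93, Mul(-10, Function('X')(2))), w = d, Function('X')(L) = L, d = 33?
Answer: 20750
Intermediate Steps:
w = 33
y = -117 (y = Add(-4, Add(-93, Mul(-10, 2))) = Add(-4, Add(-93, -20)) = Add(-4, -113) = -117)
j = 20633 (j = Add(Add(Mul(33, 26), 35), Mul(-1, -19740)) = Add(Add(858, 35), 19740) = Add(893, 19740) = 20633)
Add(j, Mul(-1, y)) = Add(20633, Mul(-1, -117)) = Add(20633, 117) = 20750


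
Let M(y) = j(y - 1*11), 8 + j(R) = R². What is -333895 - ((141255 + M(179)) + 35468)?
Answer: -538834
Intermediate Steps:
j(R) = -8 + R²
M(y) = -8 + (-11 + y)² (M(y) = -8 + (y - 1*11)² = -8 + (y - 11)² = -8 + (-11 + y)²)
-333895 - ((141255 + M(179)) + 35468) = -333895 - ((141255 + (-8 + (-11 + 179)²)) + 35468) = -333895 - ((141255 + (-8 + 168²)) + 35468) = -333895 - ((141255 + (-8 + 28224)) + 35468) = -333895 - ((141255 + 28216) + 35468) = -333895 - (169471 + 35468) = -333895 - 1*204939 = -333895 - 204939 = -538834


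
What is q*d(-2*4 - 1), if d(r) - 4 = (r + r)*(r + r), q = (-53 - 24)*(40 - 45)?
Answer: 126280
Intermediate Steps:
q = 385 (q = -77*(-5) = 385)
d(r) = 4 + 4*r² (d(r) = 4 + (r + r)*(r + r) = 4 + (2*r)*(2*r) = 4 + 4*r²)
q*d(-2*4 - 1) = 385*(4 + 4*(-2*4 - 1)²) = 385*(4 + 4*(-8 - 1)²) = 385*(4 + 4*(-9)²) = 385*(4 + 4*81) = 385*(4 + 324) = 385*328 = 126280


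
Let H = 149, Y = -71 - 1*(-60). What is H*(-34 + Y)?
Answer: -6705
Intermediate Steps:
Y = -11 (Y = -71 + 60 = -11)
H*(-34 + Y) = 149*(-34 - 11) = 149*(-45) = -6705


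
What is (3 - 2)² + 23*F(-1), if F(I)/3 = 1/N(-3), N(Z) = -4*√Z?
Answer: 1 + 23*I*√3/4 ≈ 1.0 + 9.9593*I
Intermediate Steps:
F(I) = I*√3/4 (F(I) = 3/((-4*I*√3)) = 3*(I*√3/12) = I*√3/4)
(3 - 2)² + 23*F(-1) = (3 - 2)² + 23*(I*√3/4) = 1² + 23*I*√3/4 = 1 + 23*I*√3/4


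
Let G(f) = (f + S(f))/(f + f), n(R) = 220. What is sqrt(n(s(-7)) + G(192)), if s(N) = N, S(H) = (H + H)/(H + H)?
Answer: sqrt(508038)/48 ≈ 14.849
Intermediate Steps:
S(H) = 1 (S(H) = (2*H)/((2*H)) = (2*H)*(1/(2*H)) = 1)
G(f) = (1 + f)/(2*f) (G(f) = (f + 1)/(f + f) = (1 + f)/((2*f)) = (1 + f)*(1/(2*f)) = (1 + f)/(2*f))
sqrt(n(s(-7)) + G(192)) = sqrt(220 + (1/2)*(1 + 192)/192) = sqrt(220 + (1/2)*(1/192)*193) = sqrt(220 + 193/384) = sqrt(84673/384) = sqrt(508038)/48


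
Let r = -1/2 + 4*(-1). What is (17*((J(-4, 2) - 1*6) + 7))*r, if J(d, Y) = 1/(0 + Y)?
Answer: -459/4 ≈ -114.75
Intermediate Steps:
J(d, Y) = 1/Y
r = -9/2 (r = -1*½ - 4 = -½ - 4 = -9/2 ≈ -4.5000)
(17*((J(-4, 2) - 1*6) + 7))*r = (17*((1/2 - 1*6) + 7))*(-9/2) = (17*((½ - 6) + 7))*(-9/2) = (17*(-11/2 + 7))*(-9/2) = (17*(3/2))*(-9/2) = (51/2)*(-9/2) = -459/4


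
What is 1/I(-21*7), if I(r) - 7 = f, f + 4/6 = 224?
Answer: 3/691 ≈ 0.0043415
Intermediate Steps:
f = 670/3 (f = -⅔ + 224 = 670/3 ≈ 223.33)
I(r) = 691/3 (I(r) = 7 + 670/3 = 691/3)
1/I(-21*7) = 1/(691/3) = 3/691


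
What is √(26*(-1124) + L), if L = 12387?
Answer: I*√16837 ≈ 129.76*I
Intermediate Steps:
√(26*(-1124) + L) = √(26*(-1124) + 12387) = √(-29224 + 12387) = √(-16837) = I*√16837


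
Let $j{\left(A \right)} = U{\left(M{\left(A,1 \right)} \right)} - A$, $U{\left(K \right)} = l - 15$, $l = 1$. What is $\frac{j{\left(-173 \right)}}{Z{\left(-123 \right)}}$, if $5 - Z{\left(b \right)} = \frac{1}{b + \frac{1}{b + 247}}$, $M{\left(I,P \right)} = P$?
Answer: $\frac{2424909}{76379} \approx 31.748$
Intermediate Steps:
$U{\left(K \right)} = -14$ ($U{\left(K \right)} = 1 - 15 = -14$)
$j{\left(A \right)} = -14 - A$
$Z{\left(b \right)} = 5 - \frac{1}{b + \frac{1}{247 + b}}$ ($Z{\left(b \right)} = 5 - \frac{1}{b + \frac{1}{b + 247}} = 5 - \frac{1}{b + \frac{1}{247 + b}}$)
$\frac{j{\left(-173 \right)}}{Z{\left(-123 \right)}} = \frac{-14 - -173}{\frac{1}{1 + \left(-123\right)^{2} + 247 \left(-123\right)} \left(-242 + 5 \left(-123\right)^{2} + 1234 \left(-123\right)\right)} = \frac{-14 + 173}{\frac{1}{1 + 15129 - 30381} \left(-242 + 5 \cdot 15129 - 151782\right)} = \frac{159}{\frac{1}{-15251} \left(-242 + 75645 - 151782\right)} = \frac{159}{\left(- \frac{1}{15251}\right) \left(-76379\right)} = \frac{159}{\frac{76379}{15251}} = 159 \cdot \frac{15251}{76379} = \frac{2424909}{76379}$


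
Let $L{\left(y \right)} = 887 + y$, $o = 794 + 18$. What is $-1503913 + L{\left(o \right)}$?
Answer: $-1502214$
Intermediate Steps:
$o = 812$
$-1503913 + L{\left(o \right)} = -1503913 + \left(887 + 812\right) = -1503913 + 1699 = -1502214$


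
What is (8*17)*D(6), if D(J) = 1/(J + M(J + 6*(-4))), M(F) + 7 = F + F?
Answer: -136/37 ≈ -3.6757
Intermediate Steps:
M(F) = -7 + 2*F (M(F) = -7 + (F + F) = -7 + 2*F)
D(J) = 1/(-55 + 3*J) (D(J) = 1/(J + (-7 + 2*(J + 6*(-4)))) = 1/(J + (-7 + 2*(J - 24))) = 1/(J + (-7 + 2*(-24 + J))) = 1/(J + (-7 + (-48 + 2*J))) = 1/(J + (-55 + 2*J)) = 1/(-55 + 3*J))
(8*17)*D(6) = (8*17)/(-55 + 3*6) = 136/(-55 + 18) = 136/(-37) = 136*(-1/37) = -136/37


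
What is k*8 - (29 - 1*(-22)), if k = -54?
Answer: -483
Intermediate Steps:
k*8 - (29 - 1*(-22)) = -54*8 - (29 - 1*(-22)) = -432 - (29 + 22) = -432 - 1*51 = -432 - 51 = -483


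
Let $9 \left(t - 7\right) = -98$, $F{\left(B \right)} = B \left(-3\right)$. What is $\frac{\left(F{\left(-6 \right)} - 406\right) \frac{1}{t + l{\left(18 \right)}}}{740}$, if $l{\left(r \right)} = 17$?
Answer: $- \frac{873}{21830} \approx -0.039991$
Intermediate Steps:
$F{\left(B \right)} = - 3 B$
$t = - \frac{35}{9}$ ($t = 7 + \frac{1}{9} \left(-98\right) = 7 - \frac{98}{9} = - \frac{35}{9} \approx -3.8889$)
$\frac{\left(F{\left(-6 \right)} - 406\right) \frac{1}{t + l{\left(18 \right)}}}{740} = \frac{\left(\left(-3\right) \left(-6\right) - 406\right) \frac{1}{- \frac{35}{9} + 17}}{740} = \frac{18 - 406}{\frac{118}{9}} \cdot \frac{1}{740} = \left(-388\right) \frac{9}{118} \cdot \frac{1}{740} = \left(- \frac{1746}{59}\right) \frac{1}{740} = - \frac{873}{21830}$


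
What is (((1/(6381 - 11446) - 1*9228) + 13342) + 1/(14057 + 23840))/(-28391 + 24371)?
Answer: -394837646969/385816093050 ≈ -1.0234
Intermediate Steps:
(((1/(6381 - 11446) - 1*9228) + 13342) + 1/(14057 + 23840))/(-28391 + 24371) = (((1/(-5065) - 9228) + 13342) + 1/37897)/(-4020) = (((-1/5065 - 9228) + 13342) + 1/37897)*(-1/4020) = ((-46739821/5065 + 13342) + 1/37897)*(-1/4020) = (20837409/5065 + 1/37897)*(-1/4020) = (789675293938/191948305)*(-1/4020) = -394837646969/385816093050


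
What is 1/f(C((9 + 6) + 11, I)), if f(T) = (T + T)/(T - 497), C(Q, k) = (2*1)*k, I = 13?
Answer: -471/52 ≈ -9.0577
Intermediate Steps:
C(Q, k) = 2*k
f(T) = 2*T/(-497 + T) (f(T) = (2*T)/(-497 + T) = 2*T/(-497 + T))
1/f(C((9 + 6) + 11, I)) = 1/(2*(2*13)/(-497 + 2*13)) = 1/(2*26/(-497 + 26)) = 1/(2*26/(-471)) = 1/(2*26*(-1/471)) = 1/(-52/471) = -471/52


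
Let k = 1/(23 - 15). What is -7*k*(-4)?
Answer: 7/2 ≈ 3.5000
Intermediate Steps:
k = ⅛ (k = 1/8 = ⅛ ≈ 0.12500)
-7*k*(-4) = -7*⅛*(-4) = -7/8*(-4) = 7/2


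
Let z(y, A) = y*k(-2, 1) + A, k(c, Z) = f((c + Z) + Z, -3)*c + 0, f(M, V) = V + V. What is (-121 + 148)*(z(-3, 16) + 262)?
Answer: 6534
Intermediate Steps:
f(M, V) = 2*V
k(c, Z) = -6*c (k(c, Z) = (2*(-3))*c + 0 = -6*c + 0 = -6*c)
z(y, A) = A + 12*y (z(y, A) = y*(-6*(-2)) + A = y*12 + A = 12*y + A = A + 12*y)
(-121 + 148)*(z(-3, 16) + 262) = (-121 + 148)*((16 + 12*(-3)) + 262) = 27*((16 - 36) + 262) = 27*(-20 + 262) = 27*242 = 6534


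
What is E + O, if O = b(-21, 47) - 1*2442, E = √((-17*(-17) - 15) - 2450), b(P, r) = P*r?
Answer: -3429 + 8*I*√34 ≈ -3429.0 + 46.648*I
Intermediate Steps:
E = 8*I*√34 (E = √((289 - 15) - 2450) = √(274 - 2450) = √(-2176) = 8*I*√34 ≈ 46.648*I)
O = -3429 (O = -21*47 - 1*2442 = -987 - 2442 = -3429)
E + O = 8*I*√34 - 3429 = -3429 + 8*I*√34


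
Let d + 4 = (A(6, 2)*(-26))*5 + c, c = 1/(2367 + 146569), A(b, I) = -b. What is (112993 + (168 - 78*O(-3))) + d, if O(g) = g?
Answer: 17004172057/148936 ≈ 1.1417e+5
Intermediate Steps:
c = 1/148936 ≈ 6.7143e-6
d = 115574337/148936 (d = -4 + ((-1*6*(-26))*5 + 1/148936) = -4 + (-6*(-26)*5 + 1/148936) = -4 + (156*5 + 1/148936) = -4 + (780 + 1/148936) = -4 + 116170081/148936 = 115574337/148936 ≈ 776.00)
(112993 + (168 - 78*O(-3))) + d = (112993 + (168 - 78*(-3))) + 115574337/148936 = (112993 + (168 + 234)) + 115574337/148936 = (112993 + 402) + 115574337/148936 = 113395 + 115574337/148936 = 17004172057/148936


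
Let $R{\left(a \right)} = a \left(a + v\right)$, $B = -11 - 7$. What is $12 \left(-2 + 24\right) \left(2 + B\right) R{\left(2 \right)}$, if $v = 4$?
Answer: $-50688$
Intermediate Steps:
$B = -18$ ($B = -11 - 7 = -18$)
$R{\left(a \right)} = a \left(4 + a\right)$ ($R{\left(a \right)} = a \left(a + 4\right) = a \left(4 + a\right)$)
$12 \left(-2 + 24\right) \left(2 + B\right) R{\left(2 \right)} = 12 \left(-2 + 24\right) \left(2 - 18\right) 2 \left(4 + 2\right) = 12 \cdot 22 \left(-16\right) 2 \cdot 6 = 12 \left(-352\right) 12 = \left(-4224\right) 12 = -50688$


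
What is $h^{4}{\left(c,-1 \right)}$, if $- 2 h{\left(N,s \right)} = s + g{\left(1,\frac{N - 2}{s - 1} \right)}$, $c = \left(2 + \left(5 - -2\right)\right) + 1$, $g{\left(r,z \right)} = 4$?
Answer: $\frac{81}{16} \approx 5.0625$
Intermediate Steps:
$c = 10$ ($c = \left(2 + \left(5 + 2\right)\right) + 1 = \left(2 + 7\right) + 1 = 9 + 1 = 10$)
$h{\left(N,s \right)} = -2 - \frac{s}{2}$ ($h{\left(N,s \right)} = - \frac{s + 4}{2} = - \frac{4 + s}{2} = -2 - \frac{s}{2}$)
$h^{4}{\left(c,-1 \right)} = \left(-2 - - \frac{1}{2}\right)^{4} = \left(-2 + \frac{1}{2}\right)^{4} = \left(- \frac{3}{2}\right)^{4} = \frac{81}{16}$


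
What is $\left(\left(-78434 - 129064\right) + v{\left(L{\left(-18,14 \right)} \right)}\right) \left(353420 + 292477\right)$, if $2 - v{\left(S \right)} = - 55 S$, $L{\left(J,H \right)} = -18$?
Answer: $-134660481942$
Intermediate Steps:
$v{\left(S \right)} = 2 + 55 S$ ($v{\left(S \right)} = 2 - - 55 S = 2 + 55 S$)
$\left(\left(-78434 - 129064\right) + v{\left(L{\left(-18,14 \right)} \right)}\right) \left(353420 + 292477\right) = \left(\left(-78434 - 129064\right) + \left(2 + 55 \left(-18\right)\right)\right) \left(353420 + 292477\right) = \left(\left(-78434 - 129064\right) + \left(2 - 990\right)\right) 645897 = \left(-207498 - 988\right) 645897 = \left(-208486\right) 645897 = -134660481942$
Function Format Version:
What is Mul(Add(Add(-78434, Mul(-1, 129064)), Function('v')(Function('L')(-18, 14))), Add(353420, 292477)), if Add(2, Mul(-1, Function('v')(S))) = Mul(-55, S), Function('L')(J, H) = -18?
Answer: -134660481942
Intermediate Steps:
Function('v')(S) = Add(2, Mul(55, S)) (Function('v')(S) = Add(2, Mul(-1, Mul(-55, S))) = Add(2, Mul(55, S)))
Mul(Add(Add(-78434, Mul(-1, 129064)), Function('v')(Function('L')(-18, 14))), Add(353420, 292477)) = Mul(Add(Add(-78434, Mul(-1, 129064)), Add(2, Mul(55, -18))), Add(353420, 292477)) = Mul(Add(Add(-78434, -129064), Add(2, -990)), 645897) = Mul(Add(-207498, -988), 645897) = Mul(-208486, 645897) = -134660481942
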